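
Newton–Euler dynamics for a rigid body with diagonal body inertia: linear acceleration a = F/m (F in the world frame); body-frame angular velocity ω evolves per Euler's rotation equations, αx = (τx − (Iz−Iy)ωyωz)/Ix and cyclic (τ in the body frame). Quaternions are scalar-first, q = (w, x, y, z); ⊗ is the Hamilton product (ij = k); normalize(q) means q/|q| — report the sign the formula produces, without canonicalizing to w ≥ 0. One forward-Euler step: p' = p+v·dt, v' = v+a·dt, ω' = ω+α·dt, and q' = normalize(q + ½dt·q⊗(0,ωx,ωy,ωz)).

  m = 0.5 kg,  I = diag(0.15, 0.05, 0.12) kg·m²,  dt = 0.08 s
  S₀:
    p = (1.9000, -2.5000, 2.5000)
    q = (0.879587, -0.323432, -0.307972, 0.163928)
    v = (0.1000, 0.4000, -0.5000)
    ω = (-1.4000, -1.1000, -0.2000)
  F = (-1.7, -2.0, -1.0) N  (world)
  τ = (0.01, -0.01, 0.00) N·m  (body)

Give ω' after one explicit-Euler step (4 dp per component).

ω' = (-1.4029, -1.1294, -0.0973)

precession coupling ω×(Iω) = (0.0154, 0.0084, -0.1540)
angular accel α = (-0.0360, -0.3680, 1.2833)
ω + α·dt = (-1.4029, -1.1294, -0.0973)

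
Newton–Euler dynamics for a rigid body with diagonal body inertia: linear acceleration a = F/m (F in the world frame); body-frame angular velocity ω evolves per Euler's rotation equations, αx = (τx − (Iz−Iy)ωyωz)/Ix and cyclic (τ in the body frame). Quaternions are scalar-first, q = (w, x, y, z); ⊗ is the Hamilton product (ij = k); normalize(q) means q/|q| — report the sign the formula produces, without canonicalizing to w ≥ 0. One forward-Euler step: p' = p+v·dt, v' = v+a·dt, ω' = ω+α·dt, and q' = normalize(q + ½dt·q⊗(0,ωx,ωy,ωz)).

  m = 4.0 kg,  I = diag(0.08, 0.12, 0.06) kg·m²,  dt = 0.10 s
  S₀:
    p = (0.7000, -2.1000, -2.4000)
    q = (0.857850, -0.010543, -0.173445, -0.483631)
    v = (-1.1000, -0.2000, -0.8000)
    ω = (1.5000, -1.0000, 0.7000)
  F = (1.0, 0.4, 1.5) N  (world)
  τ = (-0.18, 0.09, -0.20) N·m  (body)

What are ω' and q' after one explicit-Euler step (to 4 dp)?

(τ − ω×Iω)/I = (-2.7750, 0.5750, -2.3333)
ω + α·dt = (1.2225, -0.9425, 0.4667)
q⊗(0,ω) = (0.1809112, 0.6817325, -1.5759164, 0.8712055)
q + ½dt·q⊗(0,ω), renormalized = (0.8629, 0.0234, -0.2511, -0.4380)

ω' = (1.2225, -0.9425, 0.4667)
q' = (0.8629, 0.0234, -0.2511, -0.4380)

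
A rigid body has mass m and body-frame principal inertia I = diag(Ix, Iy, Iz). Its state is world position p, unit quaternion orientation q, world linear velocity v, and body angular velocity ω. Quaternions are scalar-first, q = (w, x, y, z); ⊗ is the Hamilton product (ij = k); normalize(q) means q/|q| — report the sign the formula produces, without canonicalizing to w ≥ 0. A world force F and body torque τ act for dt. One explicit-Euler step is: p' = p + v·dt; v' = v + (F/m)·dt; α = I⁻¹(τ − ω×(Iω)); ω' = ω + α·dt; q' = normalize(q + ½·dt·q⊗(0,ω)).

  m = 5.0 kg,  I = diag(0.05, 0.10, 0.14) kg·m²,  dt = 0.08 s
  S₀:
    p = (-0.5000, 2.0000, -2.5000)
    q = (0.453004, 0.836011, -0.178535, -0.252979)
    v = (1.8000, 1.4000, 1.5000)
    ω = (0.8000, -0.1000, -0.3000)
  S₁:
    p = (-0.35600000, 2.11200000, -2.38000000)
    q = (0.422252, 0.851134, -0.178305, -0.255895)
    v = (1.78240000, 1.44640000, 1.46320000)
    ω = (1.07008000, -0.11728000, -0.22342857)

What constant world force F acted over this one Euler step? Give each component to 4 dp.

Δv = v₁−v₀ = (-0.01760000, 0.04640000, -0.03680000)
F = m·Δv/dt = (-1.1000, 2.9000, -2.3000)

F = (-1.1000, 2.9000, -2.3000)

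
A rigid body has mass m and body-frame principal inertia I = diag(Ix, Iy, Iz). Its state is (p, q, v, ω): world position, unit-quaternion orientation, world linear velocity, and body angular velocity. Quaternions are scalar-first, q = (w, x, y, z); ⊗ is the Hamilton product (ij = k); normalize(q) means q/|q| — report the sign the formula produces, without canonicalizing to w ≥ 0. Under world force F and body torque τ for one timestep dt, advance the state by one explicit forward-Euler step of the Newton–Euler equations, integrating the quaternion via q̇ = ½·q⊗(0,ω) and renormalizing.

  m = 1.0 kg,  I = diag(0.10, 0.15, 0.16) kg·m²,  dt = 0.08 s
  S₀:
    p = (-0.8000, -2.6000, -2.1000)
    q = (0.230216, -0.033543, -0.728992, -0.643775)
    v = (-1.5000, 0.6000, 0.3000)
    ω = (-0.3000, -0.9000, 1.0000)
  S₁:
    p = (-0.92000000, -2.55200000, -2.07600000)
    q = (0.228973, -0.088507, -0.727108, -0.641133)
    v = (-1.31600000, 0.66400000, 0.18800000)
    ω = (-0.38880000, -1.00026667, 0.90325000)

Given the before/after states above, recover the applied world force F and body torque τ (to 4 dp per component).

F = (2.3000, 0.8000, -1.4000)
τ = (-0.1200, -0.1700, -0.1800)

Δv = v₁−v₀ = (0.18400000, 0.06400000, -0.11200000)
m·(v₁−v₀)/dt = (2.3000, 0.8000, -1.4000)
Δω = ω₁−ω₀ = (-0.08880000, -0.10026667, -0.09675000)
gyro term ω₀×Iω₀ = (-0.0090, 0.0180, 0.0135)
applied torque τ = (-0.1200, -0.1700, -0.1800)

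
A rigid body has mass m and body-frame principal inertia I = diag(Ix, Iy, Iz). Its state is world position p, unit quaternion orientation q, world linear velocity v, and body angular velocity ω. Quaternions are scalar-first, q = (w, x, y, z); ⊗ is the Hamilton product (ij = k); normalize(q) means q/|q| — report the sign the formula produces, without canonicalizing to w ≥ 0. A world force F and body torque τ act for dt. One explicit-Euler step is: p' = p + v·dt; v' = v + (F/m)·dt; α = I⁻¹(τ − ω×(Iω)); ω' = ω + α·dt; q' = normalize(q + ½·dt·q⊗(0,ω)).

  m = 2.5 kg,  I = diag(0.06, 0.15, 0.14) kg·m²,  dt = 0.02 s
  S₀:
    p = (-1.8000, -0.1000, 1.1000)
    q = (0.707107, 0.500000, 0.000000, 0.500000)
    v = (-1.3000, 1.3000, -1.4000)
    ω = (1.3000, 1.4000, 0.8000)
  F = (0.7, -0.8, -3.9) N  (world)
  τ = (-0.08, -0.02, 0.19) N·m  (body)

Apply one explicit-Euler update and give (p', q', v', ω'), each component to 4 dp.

linear accel F/m = (0.2800, -0.3200, -1.5600)
new position p' = (-1.8260, -0.0740, 1.0720)
new velocity v' = (-1.2944, 1.2936, -1.4312)
ω×(Iω) gyroscopic = (-0.0112, -0.0832, 0.1638)
(τ − ω×Iω)/I = (-1.1467, 0.4213, 0.1871)
ω + α·dt = (1.2771, 1.4084, 0.8037)
2q̇ = q⊗(0,ω) = (-1.0500000, 0.2192391, 1.2399498, 1.2656856)
q' = normalize(q + ½dt·q⊗(0,ω)) = (0.6965, 0.5021, 0.0124, 0.5125)

p' = (-1.8260, -0.0740, 1.0720)
q' = (0.6965, 0.5021, 0.0124, 0.5125)
v' = (-1.2944, 1.2936, -1.4312)
ω' = (1.2771, 1.4084, 0.8037)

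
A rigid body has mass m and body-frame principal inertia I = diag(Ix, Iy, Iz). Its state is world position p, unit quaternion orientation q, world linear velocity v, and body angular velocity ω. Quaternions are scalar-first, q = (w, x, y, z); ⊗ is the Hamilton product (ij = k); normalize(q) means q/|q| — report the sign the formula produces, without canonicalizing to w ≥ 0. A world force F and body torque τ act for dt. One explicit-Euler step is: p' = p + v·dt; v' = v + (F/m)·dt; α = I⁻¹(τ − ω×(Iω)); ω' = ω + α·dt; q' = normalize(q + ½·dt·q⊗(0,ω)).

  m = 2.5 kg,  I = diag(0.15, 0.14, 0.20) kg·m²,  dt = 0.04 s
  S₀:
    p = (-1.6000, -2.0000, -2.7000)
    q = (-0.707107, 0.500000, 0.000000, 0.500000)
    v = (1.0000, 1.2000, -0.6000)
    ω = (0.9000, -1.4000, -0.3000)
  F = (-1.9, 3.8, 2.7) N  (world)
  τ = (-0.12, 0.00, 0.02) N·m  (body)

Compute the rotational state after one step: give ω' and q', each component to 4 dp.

(τ − ω×Iω)/I = (-0.9680, -0.0964, 0.0370)
ω' = ω + α·dt = (0.8613, -1.4039, -0.2985)
2q̇ = q⊗(0,ω) = (-0.3000000, 0.0636037, 1.5899498, -0.4878679)
q + ½dt·q⊗(0,ω), renormalized = (-0.7127, 0.5010, 0.0318, 0.4900)

ω' = (0.8613, -1.4039, -0.2985)
q' = (-0.7127, 0.5010, 0.0318, 0.4900)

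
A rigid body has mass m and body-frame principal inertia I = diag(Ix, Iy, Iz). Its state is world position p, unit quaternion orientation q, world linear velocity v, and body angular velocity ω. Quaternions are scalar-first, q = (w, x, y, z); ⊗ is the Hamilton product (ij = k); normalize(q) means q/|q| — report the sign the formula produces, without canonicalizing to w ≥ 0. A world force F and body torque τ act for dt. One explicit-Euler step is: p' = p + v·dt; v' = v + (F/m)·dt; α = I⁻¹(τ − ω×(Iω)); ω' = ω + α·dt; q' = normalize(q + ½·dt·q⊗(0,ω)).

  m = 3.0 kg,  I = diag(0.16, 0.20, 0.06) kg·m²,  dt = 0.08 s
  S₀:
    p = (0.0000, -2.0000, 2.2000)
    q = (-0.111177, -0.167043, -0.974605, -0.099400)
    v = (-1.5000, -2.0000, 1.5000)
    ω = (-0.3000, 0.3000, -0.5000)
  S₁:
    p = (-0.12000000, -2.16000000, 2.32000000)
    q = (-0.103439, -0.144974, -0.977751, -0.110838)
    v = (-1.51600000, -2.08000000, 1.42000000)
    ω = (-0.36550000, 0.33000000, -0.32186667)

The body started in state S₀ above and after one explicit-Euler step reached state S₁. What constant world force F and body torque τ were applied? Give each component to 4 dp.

ω₁ − ω₀ = (-0.06550000, 0.03000000, 0.17813333)
ω₀×(Iω₀) = (0.0210, 0.0150, -0.0036)
I·α + gyro = (-0.1100, 0.0900, 0.1300)
v₁ − v₀ = (-0.01600000, -0.08000000, -0.08000000)
m·(v₁−v₀)/dt = (-0.6000, -3.0000, -3.0000)

F = (-0.6000, -3.0000, -3.0000)
τ = (-0.1100, 0.0900, 0.1300)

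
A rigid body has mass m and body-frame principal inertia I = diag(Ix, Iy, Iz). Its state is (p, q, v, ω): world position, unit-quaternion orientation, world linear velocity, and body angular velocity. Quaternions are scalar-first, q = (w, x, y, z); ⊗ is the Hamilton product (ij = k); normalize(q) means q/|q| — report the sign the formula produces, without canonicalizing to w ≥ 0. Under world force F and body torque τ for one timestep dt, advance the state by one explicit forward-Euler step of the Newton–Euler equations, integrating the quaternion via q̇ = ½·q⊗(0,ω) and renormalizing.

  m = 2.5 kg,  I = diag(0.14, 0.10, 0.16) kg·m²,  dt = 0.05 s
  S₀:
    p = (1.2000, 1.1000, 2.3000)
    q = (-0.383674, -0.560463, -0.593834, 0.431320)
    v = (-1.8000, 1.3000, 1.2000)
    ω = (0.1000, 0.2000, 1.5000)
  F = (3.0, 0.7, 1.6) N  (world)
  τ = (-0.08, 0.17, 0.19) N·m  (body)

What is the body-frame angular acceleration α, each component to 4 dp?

precession coupling ω×(Iω) = (0.0180, -0.0030, -0.0008)
angular accel α = (-0.7000, 1.7300, 1.1925)

α = (-0.7000, 1.7300, 1.1925)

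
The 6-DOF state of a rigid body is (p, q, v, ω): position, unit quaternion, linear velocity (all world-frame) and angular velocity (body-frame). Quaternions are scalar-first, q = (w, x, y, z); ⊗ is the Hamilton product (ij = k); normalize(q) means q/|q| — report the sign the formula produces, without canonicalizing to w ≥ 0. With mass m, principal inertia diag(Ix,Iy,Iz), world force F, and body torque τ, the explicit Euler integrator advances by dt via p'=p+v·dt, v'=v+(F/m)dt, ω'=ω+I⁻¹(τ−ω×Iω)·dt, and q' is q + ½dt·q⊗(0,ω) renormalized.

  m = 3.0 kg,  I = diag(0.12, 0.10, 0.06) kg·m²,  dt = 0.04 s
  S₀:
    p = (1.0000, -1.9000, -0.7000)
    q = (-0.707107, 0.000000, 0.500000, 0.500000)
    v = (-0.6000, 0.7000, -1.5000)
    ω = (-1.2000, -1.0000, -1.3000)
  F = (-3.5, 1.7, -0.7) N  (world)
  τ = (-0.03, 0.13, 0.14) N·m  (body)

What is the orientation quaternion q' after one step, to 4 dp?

q' = (-0.6835, 0.0140, 0.5017, 0.5299)

2q̇ = q⊗(0,ω) = (1.1500000, 0.6985284, 0.1071070, 1.5192391)
q + ½dt·q⊗(0,ω), renormalized = (-0.6835, 0.0140, 0.5017, 0.5299)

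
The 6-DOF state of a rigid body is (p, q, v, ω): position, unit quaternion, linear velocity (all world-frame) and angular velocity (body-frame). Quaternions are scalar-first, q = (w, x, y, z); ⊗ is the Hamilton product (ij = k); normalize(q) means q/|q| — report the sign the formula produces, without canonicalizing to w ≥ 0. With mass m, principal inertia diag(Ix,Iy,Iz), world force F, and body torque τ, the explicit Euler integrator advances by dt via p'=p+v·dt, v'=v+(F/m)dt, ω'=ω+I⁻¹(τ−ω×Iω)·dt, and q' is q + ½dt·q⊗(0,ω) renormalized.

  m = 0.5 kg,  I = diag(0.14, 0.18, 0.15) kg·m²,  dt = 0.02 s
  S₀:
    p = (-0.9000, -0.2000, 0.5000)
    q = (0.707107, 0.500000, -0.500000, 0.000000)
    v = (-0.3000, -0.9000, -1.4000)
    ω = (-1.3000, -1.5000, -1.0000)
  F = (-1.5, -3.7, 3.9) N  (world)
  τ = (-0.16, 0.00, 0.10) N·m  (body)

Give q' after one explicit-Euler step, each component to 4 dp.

q' = (0.7059, 0.4957, -0.5055, -0.0211)

2q̇ = q⊗(0,ω) = (-0.1000000, -0.4192391, -0.5606605, -2.1071070)
updated quaternion q' = (0.7059, 0.4957, -0.5055, -0.0211)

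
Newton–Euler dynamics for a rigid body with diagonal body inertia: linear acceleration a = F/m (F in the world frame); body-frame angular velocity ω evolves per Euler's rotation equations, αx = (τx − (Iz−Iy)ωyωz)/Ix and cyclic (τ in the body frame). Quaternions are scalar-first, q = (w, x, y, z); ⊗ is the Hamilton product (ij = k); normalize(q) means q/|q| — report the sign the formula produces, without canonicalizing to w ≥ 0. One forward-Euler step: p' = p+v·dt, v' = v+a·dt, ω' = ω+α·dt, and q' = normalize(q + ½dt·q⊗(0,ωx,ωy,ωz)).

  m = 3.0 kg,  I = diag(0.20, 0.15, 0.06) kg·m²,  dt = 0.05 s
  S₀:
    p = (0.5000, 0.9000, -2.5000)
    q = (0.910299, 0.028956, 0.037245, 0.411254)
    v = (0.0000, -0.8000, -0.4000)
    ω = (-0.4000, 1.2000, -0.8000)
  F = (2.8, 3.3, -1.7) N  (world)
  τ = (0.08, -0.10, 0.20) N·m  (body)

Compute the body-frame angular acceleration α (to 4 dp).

gyro term ω×Iω = (0.0864, 0.0448, 0.0240)
(τ − ω×Iω)/I = (-0.0320, -0.9653, 2.9333)

α = (-0.0320, -0.9653, 2.9333)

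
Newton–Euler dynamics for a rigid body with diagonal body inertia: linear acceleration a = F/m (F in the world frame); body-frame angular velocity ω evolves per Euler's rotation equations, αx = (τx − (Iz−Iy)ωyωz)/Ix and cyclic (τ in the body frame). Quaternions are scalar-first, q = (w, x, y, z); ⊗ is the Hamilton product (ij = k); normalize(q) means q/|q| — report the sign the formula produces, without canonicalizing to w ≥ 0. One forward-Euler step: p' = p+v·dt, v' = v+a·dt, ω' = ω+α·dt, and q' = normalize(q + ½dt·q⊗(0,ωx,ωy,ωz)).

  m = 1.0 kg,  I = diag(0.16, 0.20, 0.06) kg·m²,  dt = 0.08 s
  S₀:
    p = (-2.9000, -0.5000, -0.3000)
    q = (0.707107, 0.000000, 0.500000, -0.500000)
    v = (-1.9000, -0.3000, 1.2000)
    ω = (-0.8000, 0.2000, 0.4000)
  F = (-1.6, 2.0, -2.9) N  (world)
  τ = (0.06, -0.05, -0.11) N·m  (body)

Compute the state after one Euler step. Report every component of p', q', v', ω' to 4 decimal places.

p' = (-3.0520, -0.5240, -0.2040)
q' = (0.7106, -0.0106, 0.5213, -0.4724)
v' = (-2.0280, -0.1400, 0.9680)
ω' = (-0.7644, 0.1928, 0.2619)

p + v·dt = (-3.0520, -0.5240, -0.2040)
v + (F/m)dt = (-2.0280, -0.1400, 0.9680)
gyro term ω×Iω = (-0.0112, -0.0320, -0.0064)
α = I⁻¹(τ − ω×Iω) = (0.4450, -0.0900, -1.7267)
ω' = ω + α·dt = (-0.7644, 0.1928, 0.2619)
q⊗(0,ω) = (0.1000000, -0.2656856, 0.5414214, 0.6828428)
q' = normalize(q + ½dt·q⊗(0,ω)) = (0.7106, -0.0106, 0.5213, -0.4724)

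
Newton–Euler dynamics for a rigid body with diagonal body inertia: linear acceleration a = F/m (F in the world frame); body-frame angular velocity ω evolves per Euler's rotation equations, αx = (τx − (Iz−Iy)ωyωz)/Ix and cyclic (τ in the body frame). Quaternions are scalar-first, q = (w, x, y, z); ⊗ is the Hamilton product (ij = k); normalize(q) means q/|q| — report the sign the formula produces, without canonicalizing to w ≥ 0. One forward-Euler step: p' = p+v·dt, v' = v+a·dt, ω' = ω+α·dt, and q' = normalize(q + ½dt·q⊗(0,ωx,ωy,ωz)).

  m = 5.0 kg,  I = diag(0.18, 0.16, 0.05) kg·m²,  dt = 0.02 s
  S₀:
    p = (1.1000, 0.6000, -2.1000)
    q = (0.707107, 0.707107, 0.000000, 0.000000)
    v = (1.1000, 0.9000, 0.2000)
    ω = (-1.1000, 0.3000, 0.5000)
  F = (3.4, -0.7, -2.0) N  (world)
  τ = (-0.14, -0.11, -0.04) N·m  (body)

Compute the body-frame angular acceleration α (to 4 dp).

α = (-0.6861, -0.2406, -0.9320)

ω×(Iω) gyroscopic = (-0.0165, -0.0715, 0.0066)
α = I⁻¹(τ − ω×Iω) = (-0.6861, -0.2406, -0.9320)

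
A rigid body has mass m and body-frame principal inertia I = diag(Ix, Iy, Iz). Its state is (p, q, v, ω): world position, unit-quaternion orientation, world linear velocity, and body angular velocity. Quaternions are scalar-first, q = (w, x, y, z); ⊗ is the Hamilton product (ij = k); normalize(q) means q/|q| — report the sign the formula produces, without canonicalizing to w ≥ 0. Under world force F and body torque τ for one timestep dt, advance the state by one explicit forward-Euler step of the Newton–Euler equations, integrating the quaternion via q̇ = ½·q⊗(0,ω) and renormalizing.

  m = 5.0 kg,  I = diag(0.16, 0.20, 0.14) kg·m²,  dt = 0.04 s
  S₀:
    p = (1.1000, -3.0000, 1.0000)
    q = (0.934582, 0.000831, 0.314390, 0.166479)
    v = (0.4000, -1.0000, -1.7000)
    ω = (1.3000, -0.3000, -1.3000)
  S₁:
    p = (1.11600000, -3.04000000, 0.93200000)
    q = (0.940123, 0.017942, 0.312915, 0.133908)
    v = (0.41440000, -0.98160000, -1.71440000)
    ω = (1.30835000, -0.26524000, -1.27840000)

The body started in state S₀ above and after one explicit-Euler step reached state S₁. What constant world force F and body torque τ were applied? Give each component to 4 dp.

rate change Δω = (0.00835000, 0.03476000, 0.02160000)
τ = I·(Δω/dt) + ω₀×(Iω₀) = (0.0100, 0.1400, 0.0600)
Δv = v₁−v₀ = (0.01440000, 0.01840000, -0.01440000)
m·(v₁−v₀)/dt = (1.8000, 2.3000, -1.8000)

F = (1.8000, 2.3000, -1.8000)
τ = (0.0100, 0.1400, 0.0600)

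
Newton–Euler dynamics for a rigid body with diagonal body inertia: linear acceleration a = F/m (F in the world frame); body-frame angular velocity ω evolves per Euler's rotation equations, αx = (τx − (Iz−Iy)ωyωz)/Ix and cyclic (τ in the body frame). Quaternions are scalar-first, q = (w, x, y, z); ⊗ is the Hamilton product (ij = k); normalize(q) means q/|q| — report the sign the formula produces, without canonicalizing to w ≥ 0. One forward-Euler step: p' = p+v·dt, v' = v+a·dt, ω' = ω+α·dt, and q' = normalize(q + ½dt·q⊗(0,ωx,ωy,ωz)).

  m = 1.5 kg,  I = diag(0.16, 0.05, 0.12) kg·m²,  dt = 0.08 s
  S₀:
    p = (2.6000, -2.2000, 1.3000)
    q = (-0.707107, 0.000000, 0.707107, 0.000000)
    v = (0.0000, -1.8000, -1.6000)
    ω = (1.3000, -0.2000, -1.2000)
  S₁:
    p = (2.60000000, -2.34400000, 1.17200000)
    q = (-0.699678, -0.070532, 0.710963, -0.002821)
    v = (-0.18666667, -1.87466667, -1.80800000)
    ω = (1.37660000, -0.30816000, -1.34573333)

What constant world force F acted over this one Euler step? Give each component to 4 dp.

Δv = v₁−v₀ = (-0.18666667, -0.07466667, -0.20800000)
F = m·Δv/dt = (-3.5000, -1.4000, -3.9000)

F = (-3.5000, -1.4000, -3.9000)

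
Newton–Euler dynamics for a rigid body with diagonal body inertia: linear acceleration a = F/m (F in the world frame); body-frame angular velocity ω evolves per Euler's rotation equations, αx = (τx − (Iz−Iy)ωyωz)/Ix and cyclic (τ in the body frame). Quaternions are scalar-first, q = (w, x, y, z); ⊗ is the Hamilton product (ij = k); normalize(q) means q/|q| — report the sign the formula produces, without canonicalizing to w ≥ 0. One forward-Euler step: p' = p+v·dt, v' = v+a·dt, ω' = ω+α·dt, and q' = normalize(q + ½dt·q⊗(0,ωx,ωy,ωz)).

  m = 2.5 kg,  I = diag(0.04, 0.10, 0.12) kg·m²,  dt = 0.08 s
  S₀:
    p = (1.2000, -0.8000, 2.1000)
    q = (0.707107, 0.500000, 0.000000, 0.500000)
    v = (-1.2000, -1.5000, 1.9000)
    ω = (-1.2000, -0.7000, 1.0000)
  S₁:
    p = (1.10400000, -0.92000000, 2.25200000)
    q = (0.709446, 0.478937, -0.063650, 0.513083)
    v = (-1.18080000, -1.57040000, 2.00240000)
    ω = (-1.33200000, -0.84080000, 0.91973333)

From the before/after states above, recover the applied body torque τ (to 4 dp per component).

rate change Δω = (-0.13200000, -0.14080000, -0.08026667)
gyro term ω₀×Iω₀ = (-0.0140, 0.0960, 0.0504)
τ = I·(Δω/dt) + ω₀×(Iω₀) = (-0.0800, -0.0800, -0.0700)

τ = (-0.0800, -0.0800, -0.0700)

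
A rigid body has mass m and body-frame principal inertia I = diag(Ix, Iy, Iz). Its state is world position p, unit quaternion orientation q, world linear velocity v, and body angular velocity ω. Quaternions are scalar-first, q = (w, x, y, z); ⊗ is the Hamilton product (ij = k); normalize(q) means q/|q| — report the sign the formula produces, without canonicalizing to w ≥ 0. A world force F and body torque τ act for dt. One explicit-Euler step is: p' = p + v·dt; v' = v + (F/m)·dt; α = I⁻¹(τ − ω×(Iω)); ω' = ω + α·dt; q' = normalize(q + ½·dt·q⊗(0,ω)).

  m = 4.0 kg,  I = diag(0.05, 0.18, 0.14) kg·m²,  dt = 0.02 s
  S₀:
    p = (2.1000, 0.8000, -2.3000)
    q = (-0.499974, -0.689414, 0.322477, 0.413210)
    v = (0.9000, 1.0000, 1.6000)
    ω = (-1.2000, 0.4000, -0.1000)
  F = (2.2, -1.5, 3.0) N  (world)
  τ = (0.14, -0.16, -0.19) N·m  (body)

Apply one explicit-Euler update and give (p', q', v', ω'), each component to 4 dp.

a = F/m = (0.5500, -0.3750, 0.7500)
new position p' = (2.1180, 0.8200, -2.2680)
new velocity v' = (0.9110, 0.9925, 1.6150)
gyro term ω×Iω = (0.0016, -0.0108, -0.0624)
α = I⁻¹(τ − ω×Iω) = (2.7680, -0.8289, -0.9114)
ω' = ω + α·dt = (-1.1446, 0.3834, -0.1182)
2q̇ = q⊗(0,ω) = (-0.9149666, 0.4024371, -0.7647830, 0.1612042)
q + ½dt·q⊗(0,ω), renormalized = (-0.5091, -0.6853, 0.3148, 0.4148)

p' = (2.1180, 0.8200, -2.2680)
q' = (-0.5091, -0.6853, 0.3148, 0.4148)
v' = (0.9110, 0.9925, 1.6150)
ω' = (-1.1446, 0.3834, -0.1182)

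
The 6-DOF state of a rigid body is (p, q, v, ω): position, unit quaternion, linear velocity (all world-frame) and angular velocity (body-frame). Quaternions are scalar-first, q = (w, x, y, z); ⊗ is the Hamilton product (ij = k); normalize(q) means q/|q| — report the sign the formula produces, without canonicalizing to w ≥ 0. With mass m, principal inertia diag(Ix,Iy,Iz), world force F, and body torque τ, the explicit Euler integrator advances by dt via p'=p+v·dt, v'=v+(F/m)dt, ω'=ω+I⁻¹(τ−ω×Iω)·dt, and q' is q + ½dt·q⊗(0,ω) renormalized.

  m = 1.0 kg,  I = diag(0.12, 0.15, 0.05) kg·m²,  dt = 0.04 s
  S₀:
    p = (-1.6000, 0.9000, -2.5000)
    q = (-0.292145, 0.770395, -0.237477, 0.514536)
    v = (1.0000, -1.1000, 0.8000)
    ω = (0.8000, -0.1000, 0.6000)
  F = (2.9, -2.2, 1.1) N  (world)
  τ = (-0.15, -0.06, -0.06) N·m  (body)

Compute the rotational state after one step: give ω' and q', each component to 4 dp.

(τ − ω×Iω)/I = (-1.3000, -0.6240, -1.1520)
ω' = ω + α·dt = (0.7480, -0.1250, 0.5539)
Hamilton product q⊗(0,ω) = (-0.9487853, -0.3247486, -0.0213937, -0.0623449)
updated quaternion q' = (-0.3111, 0.7637, -0.2379, 0.5132)

ω' = (0.7480, -0.1250, 0.5539)
q' = (-0.3111, 0.7637, -0.2379, 0.5132)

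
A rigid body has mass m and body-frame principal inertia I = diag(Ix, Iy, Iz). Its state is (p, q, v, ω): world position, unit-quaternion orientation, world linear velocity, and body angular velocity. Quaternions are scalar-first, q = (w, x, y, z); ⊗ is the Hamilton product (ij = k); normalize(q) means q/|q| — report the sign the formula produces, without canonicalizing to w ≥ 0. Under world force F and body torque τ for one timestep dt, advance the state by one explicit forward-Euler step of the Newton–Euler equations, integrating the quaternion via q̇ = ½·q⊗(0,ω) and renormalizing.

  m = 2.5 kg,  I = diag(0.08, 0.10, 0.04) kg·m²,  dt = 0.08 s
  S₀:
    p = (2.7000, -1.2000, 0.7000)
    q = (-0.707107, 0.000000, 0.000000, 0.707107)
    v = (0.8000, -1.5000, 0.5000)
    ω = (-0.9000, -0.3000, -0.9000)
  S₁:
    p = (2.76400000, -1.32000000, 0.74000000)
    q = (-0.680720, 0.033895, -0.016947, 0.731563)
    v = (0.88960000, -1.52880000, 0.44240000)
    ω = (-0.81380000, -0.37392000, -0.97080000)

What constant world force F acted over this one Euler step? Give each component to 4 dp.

Δv = v₁−v₀ = (0.08960000, -0.02880000, -0.05760000)
F = m·Δv/dt = (2.8000, -0.9000, -1.8000)

F = (2.8000, -0.9000, -1.8000)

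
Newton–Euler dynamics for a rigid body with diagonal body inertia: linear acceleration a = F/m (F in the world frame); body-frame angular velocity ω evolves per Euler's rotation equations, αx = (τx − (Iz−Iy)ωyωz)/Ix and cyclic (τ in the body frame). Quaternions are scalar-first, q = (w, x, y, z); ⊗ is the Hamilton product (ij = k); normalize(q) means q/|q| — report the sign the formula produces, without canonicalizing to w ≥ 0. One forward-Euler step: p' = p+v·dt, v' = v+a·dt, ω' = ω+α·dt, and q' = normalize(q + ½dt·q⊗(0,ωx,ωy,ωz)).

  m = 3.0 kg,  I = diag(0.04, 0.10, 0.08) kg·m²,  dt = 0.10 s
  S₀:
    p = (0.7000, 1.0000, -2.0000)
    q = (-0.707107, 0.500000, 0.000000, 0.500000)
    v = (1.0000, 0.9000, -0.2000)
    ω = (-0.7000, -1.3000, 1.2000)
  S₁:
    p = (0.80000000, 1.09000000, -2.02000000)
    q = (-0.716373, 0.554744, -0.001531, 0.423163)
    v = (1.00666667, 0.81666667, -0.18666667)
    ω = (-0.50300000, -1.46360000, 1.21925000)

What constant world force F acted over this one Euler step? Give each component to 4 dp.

Δv = v₁−v₀ = (0.00666667, -0.08333333, 0.01333333)
m·(v₁−v₀)/dt = (0.2000, -2.5000, 0.4000)

F = (0.2000, -2.5000, 0.4000)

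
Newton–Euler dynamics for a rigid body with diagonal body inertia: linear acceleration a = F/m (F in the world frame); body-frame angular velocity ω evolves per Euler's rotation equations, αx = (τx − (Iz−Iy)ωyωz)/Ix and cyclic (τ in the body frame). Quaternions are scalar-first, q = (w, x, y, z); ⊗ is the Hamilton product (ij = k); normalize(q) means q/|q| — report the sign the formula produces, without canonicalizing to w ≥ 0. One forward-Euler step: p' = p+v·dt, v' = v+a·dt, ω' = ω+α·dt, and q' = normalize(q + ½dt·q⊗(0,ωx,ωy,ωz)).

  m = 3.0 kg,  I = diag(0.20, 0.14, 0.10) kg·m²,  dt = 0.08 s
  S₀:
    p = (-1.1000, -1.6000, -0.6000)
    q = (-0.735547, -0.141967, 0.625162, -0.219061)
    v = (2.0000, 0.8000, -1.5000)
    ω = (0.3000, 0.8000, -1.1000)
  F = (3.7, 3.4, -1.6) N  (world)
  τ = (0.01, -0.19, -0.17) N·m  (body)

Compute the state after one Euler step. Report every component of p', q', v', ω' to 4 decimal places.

p' = p + v·dt = (-0.9400, -1.5360, -0.7200)
v' = v + a·dt = (2.0987, 0.8907, -1.5427)
(τ − ω×Iω)/I = (-0.1260, -1.1214, -1.5560)
ω' = ω + α·dt = (0.2899, 0.7103, -1.2245)
2q̇ = q⊗(0,ω) = (-0.6985066, -0.7330935, -0.8103196, 0.5079795)
q' = normalize(q + ½dt·q⊗(0,ω)) = (-0.7623, -0.1710, 0.5918, -0.1984)

p' = (-0.9400, -1.5360, -0.7200)
q' = (-0.7623, -0.1710, 0.5918, -0.1984)
v' = (2.0987, 0.8907, -1.5427)
ω' = (0.2899, 0.7103, -1.2245)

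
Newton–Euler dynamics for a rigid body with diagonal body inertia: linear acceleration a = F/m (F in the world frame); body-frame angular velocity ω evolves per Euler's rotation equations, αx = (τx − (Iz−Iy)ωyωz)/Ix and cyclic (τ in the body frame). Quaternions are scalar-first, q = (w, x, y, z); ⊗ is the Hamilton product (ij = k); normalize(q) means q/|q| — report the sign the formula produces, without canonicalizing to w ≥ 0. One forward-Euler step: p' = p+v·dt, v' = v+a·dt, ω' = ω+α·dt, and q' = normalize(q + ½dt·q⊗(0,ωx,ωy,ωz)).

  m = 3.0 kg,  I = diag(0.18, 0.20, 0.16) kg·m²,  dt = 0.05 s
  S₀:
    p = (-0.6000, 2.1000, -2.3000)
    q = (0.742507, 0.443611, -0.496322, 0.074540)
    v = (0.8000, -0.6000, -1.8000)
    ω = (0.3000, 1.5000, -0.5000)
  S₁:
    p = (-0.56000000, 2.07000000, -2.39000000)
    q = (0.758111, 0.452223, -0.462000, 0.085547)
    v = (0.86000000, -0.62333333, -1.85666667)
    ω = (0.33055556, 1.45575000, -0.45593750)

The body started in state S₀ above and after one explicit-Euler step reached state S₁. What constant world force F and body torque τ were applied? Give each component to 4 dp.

F = (3.6000, -1.4000, -3.4000)
τ = (0.1400, -0.1800, 0.1500)

v₁ − v₀ = (0.06000000, -0.02333333, -0.05666667)
F = m·Δv/dt = (3.6000, -1.4000, -3.4000)
ω₁ − ω₀ = (0.03055556, -0.04425000, 0.04406250)
ω₀×(Iω₀) = (0.0300, -0.0030, 0.0090)
applied torque τ = (0.1400, -0.1800, 0.1500)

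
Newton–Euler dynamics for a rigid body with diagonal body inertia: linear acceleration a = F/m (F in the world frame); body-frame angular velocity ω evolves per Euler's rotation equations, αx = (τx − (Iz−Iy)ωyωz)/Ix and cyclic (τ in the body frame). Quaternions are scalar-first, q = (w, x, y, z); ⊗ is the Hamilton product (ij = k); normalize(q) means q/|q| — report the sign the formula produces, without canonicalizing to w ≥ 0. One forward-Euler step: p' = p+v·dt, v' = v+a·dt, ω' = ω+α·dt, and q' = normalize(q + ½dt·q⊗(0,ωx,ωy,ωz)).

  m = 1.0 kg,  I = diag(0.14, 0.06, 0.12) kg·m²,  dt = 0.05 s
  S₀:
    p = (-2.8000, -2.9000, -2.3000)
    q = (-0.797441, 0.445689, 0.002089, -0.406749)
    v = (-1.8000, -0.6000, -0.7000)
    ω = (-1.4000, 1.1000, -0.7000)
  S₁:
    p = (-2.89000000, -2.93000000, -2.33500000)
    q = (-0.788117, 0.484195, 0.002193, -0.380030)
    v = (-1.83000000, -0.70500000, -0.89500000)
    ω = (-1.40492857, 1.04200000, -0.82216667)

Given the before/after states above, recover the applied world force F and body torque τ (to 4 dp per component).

F = (-0.6000, -2.1000, -3.9000)
τ = (-0.0600, -0.0500, -0.1700)

v₁ − v₀ = (-0.03000000, -0.10500000, -0.19500000)
m·(v₁−v₀)/dt = (-0.6000, -2.1000, -3.9000)
ω₁ − ω₀ = (-0.00492857, -0.05800000, -0.12216667)
gyro term ω₀×Iω₀ = (-0.0462, 0.0196, 0.1232)
applied torque τ = (-0.0600, -0.0500, -0.1700)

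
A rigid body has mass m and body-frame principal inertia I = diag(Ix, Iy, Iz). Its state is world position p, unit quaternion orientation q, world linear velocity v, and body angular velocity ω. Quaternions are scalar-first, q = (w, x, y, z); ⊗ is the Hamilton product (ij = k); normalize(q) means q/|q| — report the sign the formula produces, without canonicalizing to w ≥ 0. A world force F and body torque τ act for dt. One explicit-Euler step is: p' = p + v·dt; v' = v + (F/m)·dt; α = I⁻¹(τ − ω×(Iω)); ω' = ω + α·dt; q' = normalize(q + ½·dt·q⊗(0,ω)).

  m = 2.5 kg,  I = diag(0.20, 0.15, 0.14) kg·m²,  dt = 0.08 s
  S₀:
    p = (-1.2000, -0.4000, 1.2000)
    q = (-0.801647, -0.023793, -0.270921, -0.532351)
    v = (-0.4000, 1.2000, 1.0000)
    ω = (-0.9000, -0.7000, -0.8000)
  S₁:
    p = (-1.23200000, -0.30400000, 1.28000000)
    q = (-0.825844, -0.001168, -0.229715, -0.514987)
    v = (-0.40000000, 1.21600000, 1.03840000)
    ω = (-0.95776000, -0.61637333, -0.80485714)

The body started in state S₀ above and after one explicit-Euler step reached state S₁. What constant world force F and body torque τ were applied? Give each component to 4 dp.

F = (0.0000, 0.5000, 1.2000)
τ = (-0.1500, 0.2000, -0.0400)

Δv = v₁−v₀ = (0.00000000, 0.01600000, 0.03840000)
applied force F = (0.0000, 0.5000, 1.2000)
rate change Δω = (-0.05776000, 0.08362667, -0.00485714)
ω₀×(Iω₀) = (-0.0056, 0.0432, -0.0315)
τ = I·(Δω/dt) + ω₀×(Iω₀) = (-0.1500, 0.2000, -0.0400)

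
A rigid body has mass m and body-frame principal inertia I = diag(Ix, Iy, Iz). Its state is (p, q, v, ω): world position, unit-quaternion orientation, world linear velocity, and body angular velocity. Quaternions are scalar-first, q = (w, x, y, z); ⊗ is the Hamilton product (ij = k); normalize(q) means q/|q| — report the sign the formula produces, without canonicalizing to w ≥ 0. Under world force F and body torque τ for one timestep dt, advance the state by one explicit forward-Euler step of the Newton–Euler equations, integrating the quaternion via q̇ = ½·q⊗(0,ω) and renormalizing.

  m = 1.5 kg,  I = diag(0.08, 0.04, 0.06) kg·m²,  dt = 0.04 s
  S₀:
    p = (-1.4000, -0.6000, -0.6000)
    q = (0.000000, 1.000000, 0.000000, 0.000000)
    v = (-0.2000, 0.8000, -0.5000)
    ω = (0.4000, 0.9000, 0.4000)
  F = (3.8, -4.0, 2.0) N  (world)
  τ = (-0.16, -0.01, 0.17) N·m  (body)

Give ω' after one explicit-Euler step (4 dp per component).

ω' = (0.3164, 0.8868, 0.5229)

(τ − ω×Iω)/I = (-2.0900, -0.3300, 3.0733)
ω' = ω + α·dt = (0.3164, 0.8868, 0.5229)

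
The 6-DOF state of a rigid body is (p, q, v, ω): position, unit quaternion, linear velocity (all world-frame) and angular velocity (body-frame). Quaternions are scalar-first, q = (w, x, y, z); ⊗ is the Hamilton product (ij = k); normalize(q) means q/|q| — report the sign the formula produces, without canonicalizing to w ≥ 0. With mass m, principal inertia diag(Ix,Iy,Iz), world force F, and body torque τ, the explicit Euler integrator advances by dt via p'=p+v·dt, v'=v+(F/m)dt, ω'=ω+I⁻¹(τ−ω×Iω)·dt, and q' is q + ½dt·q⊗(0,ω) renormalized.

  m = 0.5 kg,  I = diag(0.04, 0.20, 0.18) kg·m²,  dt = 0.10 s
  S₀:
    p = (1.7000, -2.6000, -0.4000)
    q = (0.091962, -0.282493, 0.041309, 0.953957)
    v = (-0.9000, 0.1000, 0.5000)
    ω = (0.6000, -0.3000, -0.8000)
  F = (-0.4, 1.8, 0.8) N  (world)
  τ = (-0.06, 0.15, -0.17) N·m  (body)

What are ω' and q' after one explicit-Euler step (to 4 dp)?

ω' = (0.4620, -0.2586, -0.8784)
q' = (0.1390, -0.2667, 0.0572, 0.9520)

angular accel α = (-1.3800, 0.4140, -0.7844)
ω' = ω + α·dt = (0.4620, -0.2586, -0.8784)
Hamilton product q⊗(0,ω) = (0.9450541, 0.3083171, 0.3187912, -0.0136071)
updated quaternion q' = (0.1390, -0.2667, 0.0572, 0.9520)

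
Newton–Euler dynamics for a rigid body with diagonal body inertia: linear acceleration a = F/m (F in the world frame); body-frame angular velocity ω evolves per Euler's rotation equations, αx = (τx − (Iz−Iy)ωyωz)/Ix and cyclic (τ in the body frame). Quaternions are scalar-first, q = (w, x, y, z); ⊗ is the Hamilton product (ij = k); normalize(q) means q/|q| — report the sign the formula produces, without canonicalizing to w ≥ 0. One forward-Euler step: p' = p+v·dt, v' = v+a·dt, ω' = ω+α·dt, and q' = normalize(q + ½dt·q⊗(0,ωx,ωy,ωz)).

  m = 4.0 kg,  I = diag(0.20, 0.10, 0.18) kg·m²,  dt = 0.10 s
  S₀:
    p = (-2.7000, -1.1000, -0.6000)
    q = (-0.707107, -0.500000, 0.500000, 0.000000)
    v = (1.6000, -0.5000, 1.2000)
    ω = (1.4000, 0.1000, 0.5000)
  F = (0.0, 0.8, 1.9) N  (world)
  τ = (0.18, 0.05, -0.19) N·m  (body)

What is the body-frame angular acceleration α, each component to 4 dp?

gyro term ω×Iω = (0.0040, 0.0140, -0.0140)
angular accel α = (0.8800, 0.3600, -0.9778)

α = (0.8800, 0.3600, -0.9778)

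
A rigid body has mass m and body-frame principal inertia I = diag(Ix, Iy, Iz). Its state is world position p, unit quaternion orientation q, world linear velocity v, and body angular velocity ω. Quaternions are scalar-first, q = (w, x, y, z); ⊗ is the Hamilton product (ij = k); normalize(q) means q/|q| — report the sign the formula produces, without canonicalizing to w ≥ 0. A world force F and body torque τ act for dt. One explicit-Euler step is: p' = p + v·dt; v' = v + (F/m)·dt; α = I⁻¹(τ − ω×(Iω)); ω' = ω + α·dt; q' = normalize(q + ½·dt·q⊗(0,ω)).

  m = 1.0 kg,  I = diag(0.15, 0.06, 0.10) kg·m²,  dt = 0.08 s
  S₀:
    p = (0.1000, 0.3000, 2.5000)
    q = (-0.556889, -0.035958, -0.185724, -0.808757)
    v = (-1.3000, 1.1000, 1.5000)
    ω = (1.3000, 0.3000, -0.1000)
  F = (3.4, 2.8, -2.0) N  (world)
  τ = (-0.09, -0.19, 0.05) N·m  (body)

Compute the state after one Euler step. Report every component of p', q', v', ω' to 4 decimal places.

p' = (-0.0040, 0.3880, 2.6200)
q' = (-0.5552, -0.0544, -0.2343, -0.7962)
v' = (-1.0280, 1.3240, 1.3400)
ω' = (1.2526, 0.0553, -0.0319)

α = I⁻¹(τ − ω×Iω) = (-0.5920, -3.0583, 0.8510)
new body rate ω' = (1.2526, 0.0553, -0.0319)
2q̇ = q⊗(0,ω) = (0.0215869, -0.4627562, -1.2220466, 0.2863427)
updated quaternion q' = (-0.5552, -0.0544, -0.2343, -0.7962)
new position p' = (-0.0040, 0.3880, 2.6200)
v' = v + a·dt = (-1.0280, 1.3240, 1.3400)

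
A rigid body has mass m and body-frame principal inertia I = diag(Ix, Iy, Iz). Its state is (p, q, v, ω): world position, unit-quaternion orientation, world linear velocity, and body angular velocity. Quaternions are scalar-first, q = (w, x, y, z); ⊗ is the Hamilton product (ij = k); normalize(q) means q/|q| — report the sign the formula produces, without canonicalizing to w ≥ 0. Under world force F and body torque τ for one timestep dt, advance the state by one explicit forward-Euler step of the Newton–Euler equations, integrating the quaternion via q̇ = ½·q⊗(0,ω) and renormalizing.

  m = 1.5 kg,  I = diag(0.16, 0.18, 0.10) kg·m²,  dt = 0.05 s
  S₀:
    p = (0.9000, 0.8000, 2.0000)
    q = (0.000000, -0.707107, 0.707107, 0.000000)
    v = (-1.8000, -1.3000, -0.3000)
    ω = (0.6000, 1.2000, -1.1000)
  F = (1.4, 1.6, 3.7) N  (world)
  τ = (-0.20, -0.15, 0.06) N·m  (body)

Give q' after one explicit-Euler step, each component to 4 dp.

Hamilton product q⊗(0,ω) = (-0.4242642, -0.7778177, -0.7778177, -1.2727926)
updated quaternion q' = (-0.0106, -0.7259, 0.6870, -0.0318)

q' = (-0.0106, -0.7259, 0.6870, -0.0318)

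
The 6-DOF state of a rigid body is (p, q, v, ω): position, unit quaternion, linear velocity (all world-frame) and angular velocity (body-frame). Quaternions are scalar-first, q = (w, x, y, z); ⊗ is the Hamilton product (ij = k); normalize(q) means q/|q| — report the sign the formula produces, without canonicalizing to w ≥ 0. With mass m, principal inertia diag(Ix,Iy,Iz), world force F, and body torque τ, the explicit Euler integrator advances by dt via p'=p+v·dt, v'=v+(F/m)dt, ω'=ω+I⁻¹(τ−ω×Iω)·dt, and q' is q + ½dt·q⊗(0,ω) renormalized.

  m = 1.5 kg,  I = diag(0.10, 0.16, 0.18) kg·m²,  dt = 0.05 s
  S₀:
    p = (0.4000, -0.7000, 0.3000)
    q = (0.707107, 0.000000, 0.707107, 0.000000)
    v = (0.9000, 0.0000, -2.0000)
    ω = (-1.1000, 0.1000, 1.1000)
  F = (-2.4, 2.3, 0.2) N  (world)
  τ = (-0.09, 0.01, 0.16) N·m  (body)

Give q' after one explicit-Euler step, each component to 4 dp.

Hamilton product q⊗(0,ω) = (-0.0707107, 0.0000000, 0.0707107, 1.5556354)
updated quaternion q' = (0.7048, 0.0000, 0.7083, 0.0389)

q' = (0.7048, 0.0000, 0.7083, 0.0389)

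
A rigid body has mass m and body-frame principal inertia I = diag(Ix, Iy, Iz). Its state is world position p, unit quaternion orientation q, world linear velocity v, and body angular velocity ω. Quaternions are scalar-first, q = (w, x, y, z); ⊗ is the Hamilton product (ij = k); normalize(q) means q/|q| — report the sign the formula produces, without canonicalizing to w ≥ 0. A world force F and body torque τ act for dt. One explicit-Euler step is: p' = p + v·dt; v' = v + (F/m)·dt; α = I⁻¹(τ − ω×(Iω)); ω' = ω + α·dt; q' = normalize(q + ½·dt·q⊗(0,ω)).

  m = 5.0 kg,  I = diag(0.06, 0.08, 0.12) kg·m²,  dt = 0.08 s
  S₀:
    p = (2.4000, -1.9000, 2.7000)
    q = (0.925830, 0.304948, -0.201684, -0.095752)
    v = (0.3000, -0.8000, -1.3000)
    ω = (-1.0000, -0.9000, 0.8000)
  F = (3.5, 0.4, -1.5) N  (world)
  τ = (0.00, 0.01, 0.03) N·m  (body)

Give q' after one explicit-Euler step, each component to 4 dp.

q' = (0.9320, 0.2575, -0.2405, -0.0850)

2q̇ = q⊗(0,ω) = (0.2000340, -1.1733540, -0.9814534, 0.2645268)
q' = normalize(q + ½dt·q⊗(0,ω)) = (0.9320, 0.2575, -0.2405, -0.0850)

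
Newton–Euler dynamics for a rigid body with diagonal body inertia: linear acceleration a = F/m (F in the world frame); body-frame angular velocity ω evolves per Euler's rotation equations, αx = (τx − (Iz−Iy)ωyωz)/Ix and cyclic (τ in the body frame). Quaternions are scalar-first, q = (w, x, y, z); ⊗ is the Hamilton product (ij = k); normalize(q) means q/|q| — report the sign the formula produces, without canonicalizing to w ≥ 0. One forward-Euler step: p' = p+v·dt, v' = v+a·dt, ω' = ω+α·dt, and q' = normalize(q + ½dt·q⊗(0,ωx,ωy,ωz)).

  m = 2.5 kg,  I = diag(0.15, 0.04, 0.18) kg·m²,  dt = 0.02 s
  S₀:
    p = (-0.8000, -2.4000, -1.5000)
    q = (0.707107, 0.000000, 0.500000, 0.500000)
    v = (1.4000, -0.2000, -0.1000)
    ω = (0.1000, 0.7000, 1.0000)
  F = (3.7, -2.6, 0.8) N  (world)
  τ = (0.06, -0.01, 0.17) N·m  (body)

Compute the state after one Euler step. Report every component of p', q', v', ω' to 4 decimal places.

linear accel F/m = (1.4800, -1.0400, 0.3200)
p' = p + v·dt = (-0.7720, -2.4040, -1.5020)
v + (F/m)dt = (1.4296, -0.2208, -0.0936)
α = I⁻¹(τ − ω×Iω) = (-0.2533, -0.1750, 0.9872)
ω' = ω + α·dt = (0.0949, 0.6965, 1.0197)
2q̇ = q⊗(0,ω) = (-0.8500000, 0.2207107, 0.5449749, 0.6571070)
updated quaternion q' = (0.6986, 0.0022, 0.5054, 0.5065)

p' = (-0.7720, -2.4040, -1.5020)
q' = (0.6986, 0.0022, 0.5054, 0.5065)
v' = (1.4296, -0.2208, -0.0936)
ω' = (0.0949, 0.6965, 1.0197)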